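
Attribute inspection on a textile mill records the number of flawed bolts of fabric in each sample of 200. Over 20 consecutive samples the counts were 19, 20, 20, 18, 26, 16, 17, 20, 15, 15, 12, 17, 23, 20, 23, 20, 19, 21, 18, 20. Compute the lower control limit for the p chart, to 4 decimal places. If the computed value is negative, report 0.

p̄ = Σdᵢ / (k·n) = 379 / (20 × 200) = 0.09475
LCL = p̄ − 3·√(p̄(1−p̄)/n) = 0.09475 − 3 × 0.02071 = 0.03262

0.0326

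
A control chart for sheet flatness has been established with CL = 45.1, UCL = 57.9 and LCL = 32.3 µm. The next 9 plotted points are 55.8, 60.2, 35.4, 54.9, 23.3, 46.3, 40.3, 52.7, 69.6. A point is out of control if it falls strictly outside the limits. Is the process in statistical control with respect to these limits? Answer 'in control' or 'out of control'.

Compare each point to [32.3, 57.9]: sample 2 = 60.2 > UCL; sample 5 = 23.3 < LCL; sample 9 = 69.6 > UCL.

out of control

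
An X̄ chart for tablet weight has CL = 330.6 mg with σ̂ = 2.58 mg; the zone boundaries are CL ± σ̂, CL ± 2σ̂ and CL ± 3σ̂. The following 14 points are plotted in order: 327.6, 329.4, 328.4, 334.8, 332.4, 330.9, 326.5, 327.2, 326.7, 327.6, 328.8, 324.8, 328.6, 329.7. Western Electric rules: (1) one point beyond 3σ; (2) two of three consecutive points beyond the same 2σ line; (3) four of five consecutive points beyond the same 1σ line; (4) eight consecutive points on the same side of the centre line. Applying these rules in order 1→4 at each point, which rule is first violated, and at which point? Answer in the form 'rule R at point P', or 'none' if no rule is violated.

rule 3 at point 10

Zone of each point (C = within 1σ̂, B = 1σ̂–2σ̂, A = 2σ̂–3σ̂, * = beyond 3σ̂; sign = side of CL): 1:-B, 2:-C, 3:-C, 4:+B, 5:+C, 6:+C, 7:-B, 8:-B, 9:-B, 10:-B, 11:-C, 12:-A, 13:-C, 14:-C
Rule 3 (four of five consecutive points beyond the same 1σ limit) is satisfied at point 10.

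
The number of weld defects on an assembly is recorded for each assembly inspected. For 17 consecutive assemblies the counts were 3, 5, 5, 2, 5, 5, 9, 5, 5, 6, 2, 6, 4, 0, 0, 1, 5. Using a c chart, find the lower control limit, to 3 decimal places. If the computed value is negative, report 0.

c̄ = (3 + 5 + 5 + 2 + 5 + 5 + 9 + 5 + 5 + 6 + 2 + 6 + 4 + 0 + 0 + 1 + 5) / 17 = 68 / 17 = 4.0000
LCL = c̄ − 3√c̄ = 4.0000 − 3 × 2.0000 = -2.0000 → 0 (cannot be negative)

0.000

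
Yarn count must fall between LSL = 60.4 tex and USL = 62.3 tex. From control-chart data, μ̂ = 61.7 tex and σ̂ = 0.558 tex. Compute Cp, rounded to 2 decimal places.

Cp = (USL − LSL) / (6σ̂) = (62.3 − 60.4) / (6 × 0.558) = 1.9000 / 3.3480 = 0.5675

0.57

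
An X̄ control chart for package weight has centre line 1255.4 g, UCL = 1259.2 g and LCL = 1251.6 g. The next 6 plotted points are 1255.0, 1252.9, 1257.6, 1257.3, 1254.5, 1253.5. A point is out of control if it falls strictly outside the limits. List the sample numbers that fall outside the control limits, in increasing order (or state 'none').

All 6 points lie within [1251.6, 1259.2].

none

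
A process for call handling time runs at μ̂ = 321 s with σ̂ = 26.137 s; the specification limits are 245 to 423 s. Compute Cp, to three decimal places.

1.135

Cp = (USL − LSL) / (6σ̂) = (423 − 245) / (6 × 26.137) = 178.0000 / 156.8220 = 1.1350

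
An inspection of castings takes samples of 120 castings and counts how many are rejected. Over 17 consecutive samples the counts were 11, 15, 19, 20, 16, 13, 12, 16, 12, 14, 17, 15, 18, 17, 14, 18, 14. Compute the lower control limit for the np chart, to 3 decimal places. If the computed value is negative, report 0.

4.376

p̄ = Σdᵢ / (k·n) = 261 / (17 × 120) = 0.12794
LCL = np̄ − 3·√(np̄(1−p̄)) = 15.3529 − 3 × 3.6591 = 4.3758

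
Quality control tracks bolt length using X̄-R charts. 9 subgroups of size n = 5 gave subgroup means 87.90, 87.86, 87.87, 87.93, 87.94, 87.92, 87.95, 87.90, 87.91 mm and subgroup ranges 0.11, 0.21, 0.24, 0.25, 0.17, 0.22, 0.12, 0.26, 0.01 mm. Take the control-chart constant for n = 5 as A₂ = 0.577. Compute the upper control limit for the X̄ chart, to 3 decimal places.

X̄̄ = (87.90 + 87.86 + 87.87 + 87.93 + 87.94 + 87.92 + 87.95 + 87.90 + 87.91) / 9 = 791.1800 / 9 = 87.9089
R̄ = (0.11 + 0.21 + 0.24 + 0.25 + 0.17 + 0.22 + 0.12 + 0.26 + 0.01) / 9 = 1.5900 / 9 = 0.1767
UCL = X̄̄ + A₂·R̄ = 87.9089 + 0.577 × 0.1767 = 88.0108

88.011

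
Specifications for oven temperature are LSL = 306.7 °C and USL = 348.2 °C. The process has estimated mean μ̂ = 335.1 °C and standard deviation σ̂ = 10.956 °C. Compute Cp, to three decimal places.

0.631

Cp = (USL − LSL) / (6σ̂) = (348.2 − 306.7) / (6 × 10.956) = 41.5000 / 65.7360 = 0.6313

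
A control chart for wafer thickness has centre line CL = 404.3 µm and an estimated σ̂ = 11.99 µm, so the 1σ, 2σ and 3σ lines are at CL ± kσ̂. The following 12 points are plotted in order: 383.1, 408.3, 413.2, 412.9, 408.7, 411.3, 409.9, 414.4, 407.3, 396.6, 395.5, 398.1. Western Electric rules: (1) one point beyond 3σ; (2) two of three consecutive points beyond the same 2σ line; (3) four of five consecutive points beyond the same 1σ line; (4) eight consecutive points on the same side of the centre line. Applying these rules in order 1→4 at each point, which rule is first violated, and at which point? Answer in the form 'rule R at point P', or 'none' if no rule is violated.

Zone of each point (C = within 1σ̂, B = 1σ̂–2σ̂, A = 2σ̂–3σ̂, * = beyond 3σ̂; sign = side of CL): 1:-B, 2:+C, 3:+C, 4:+C, 5:+C, 6:+C, 7:+C, 8:+C, 9:+C, 10:-C, 11:-C, 12:-C
Rule 4 (eight consecutive points on the same side of the centre line) is satisfied at point 9.

rule 4 at point 9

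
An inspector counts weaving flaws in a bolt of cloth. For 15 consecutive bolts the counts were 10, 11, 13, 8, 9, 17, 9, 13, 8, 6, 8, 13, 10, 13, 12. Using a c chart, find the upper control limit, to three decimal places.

c̄ = (10 + 11 + 13 + 8 + 9 + 17 + 9 + 13 + 8 + 6 + 8 + 13 + 10 + 13 + 12) / 15 = 160 / 15 = 10.6667
UCL = c̄ + 3√c̄ = 10.6667 + 3 × √10.6667 = 10.6667 + 3 × 3.2660 = 20.4646

20.465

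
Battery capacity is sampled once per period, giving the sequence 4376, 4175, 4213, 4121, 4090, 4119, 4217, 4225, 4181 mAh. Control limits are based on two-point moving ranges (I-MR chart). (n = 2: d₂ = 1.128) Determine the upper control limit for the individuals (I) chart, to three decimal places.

X̄ = (4376 + 4175 + 4213 + 4121 + 4090 + 4119 + 4217 + 4225 + 4181) / 9 = 4190.7778
Moving ranges: 201, 38, 92, 31, 29, 98, 8, 44; M̄R̄ = 541.0000 / 8 = 67.6250
UCL = X̄ + 3·M̄R̄/d₂ = 4190.7778 + 3 × 67.6250 / 1.128 = 4370.6315

4370.632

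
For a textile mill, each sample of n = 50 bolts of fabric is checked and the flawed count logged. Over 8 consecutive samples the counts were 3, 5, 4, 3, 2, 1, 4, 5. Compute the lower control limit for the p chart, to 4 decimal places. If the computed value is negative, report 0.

0.0000

p̄ = Σdᵢ / (k·n) = 27 / (8 × 50) = 0.06750
LCL = p̄ − 3·√(p̄(1−p̄)/n) = 0.06750 − 3 × 0.03548 = -0.03894 → 0 (negative, so LCL = 0)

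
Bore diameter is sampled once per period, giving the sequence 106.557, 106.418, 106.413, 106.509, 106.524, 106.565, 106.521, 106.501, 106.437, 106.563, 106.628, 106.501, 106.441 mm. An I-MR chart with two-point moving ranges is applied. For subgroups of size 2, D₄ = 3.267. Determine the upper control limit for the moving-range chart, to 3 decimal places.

Moving ranges: 0.139, 0.005, 0.096, 0.015, 0.041, 0.044, 0.020, 0.064, 0.126, 0.065, 0.127, 0.060; M̄R̄ = 0.8020 / 12 = 0.0668
UCL_MR = D₄·M̄R̄ = 3.267 × 0.0668 = 0.2183

0.218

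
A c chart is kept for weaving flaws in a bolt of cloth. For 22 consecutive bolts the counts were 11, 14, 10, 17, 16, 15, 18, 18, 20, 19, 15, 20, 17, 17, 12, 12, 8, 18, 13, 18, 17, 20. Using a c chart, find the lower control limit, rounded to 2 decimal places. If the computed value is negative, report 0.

3.80

c̄ = (11 + 14 + 10 + 17 + 16 + 15 + 18 + 18 + 20 + 19 + 15 + 20 + 17 + 17 + 12 + 12 + 8 + 18 + 13 + 18 + 17 + 20) / 22 = 345 / 22 = 15.6818
LCL = c̄ − 3√c̄ = 15.6818 − 3 × 3.9600 = 3.8017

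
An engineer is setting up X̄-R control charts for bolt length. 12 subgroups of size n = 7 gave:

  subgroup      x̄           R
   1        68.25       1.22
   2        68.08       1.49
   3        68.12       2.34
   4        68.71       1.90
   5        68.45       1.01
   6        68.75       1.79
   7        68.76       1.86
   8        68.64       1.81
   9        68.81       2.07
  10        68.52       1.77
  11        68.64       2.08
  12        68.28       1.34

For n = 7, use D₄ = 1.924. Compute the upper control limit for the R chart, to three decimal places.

R̄ = (1.22 + 1.49 + 2.34 + 1.90 + 1.01 + 1.79 + 1.86 + 1.81 + 2.07 + 1.77 + 2.08 + 1.34) / 12 = 20.6800 / 12 = 1.7233
UCL_R = D₄·R̄ = 1.924 × 1.7233 = 3.3157

3.316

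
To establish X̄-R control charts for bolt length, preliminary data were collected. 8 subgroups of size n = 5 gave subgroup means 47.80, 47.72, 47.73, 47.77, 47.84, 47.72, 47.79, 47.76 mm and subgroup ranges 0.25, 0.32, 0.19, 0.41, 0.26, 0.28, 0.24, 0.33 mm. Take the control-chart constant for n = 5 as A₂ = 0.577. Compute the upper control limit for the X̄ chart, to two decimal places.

47.93

X̄̄ = (47.80 + 47.72 + 47.73 + 47.77 + 47.84 + 47.72 + 47.79 + 47.76) / 8 = 382.1300 / 8 = 47.7662
R̄ = (0.25 + 0.32 + 0.19 + 0.41 + 0.26 + 0.28 + 0.24 + 0.33) / 8 = 2.2800 / 8 = 0.2850
UCL = X̄̄ + A₂·R̄ = 47.7662 + 0.577 × 0.2850 = 47.9307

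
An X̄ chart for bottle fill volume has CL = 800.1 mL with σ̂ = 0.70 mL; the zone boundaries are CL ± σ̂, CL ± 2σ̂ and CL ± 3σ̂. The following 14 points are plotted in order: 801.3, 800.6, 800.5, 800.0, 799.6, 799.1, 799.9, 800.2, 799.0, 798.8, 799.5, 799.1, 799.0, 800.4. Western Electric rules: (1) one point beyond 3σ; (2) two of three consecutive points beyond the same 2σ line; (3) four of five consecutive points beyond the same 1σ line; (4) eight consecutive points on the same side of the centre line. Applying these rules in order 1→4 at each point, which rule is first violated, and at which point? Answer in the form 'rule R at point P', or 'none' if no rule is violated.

rule 3 at point 13

Zone of each point (C = within 1σ̂, B = 1σ̂–2σ̂, A = 2σ̂–3σ̂, * = beyond 3σ̂; sign = side of CL): 1:+B, 2:+C, 3:+C, 4:-C, 5:-C, 6:-B, 7:-C, 8:+C, 9:-B, 10:-B, 11:-C, 12:-B, 13:-B, 14:+C
Rule 3 (four of five consecutive points beyond the same 1σ limit) is satisfied at point 13.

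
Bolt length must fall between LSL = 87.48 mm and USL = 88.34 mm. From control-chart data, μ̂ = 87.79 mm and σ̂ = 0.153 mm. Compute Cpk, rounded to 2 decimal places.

0.68

Cpu = (USL − μ̂) / (3σ̂) = (88.34 − 87.79) / (3 × 0.153) = 1.1983; Cpl = (μ̂ − LSL) / (3σ̂) = (87.79 − 87.48) / (3 × 0.153) = 0.6754; Cpk = min(Cpu, Cpl) = 0.6754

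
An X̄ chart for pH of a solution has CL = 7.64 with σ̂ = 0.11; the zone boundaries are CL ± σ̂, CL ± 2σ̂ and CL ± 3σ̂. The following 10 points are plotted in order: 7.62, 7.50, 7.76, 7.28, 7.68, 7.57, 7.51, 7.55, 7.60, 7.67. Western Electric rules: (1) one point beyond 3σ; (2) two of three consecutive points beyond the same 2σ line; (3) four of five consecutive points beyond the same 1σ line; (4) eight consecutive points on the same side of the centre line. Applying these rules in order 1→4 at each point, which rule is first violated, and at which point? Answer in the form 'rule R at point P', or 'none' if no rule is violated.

Zone of each point (C = within 1σ̂, B = 1σ̂–2σ̂, A = 2σ̂–3σ̂, * = beyond 3σ̂; sign = side of CL): 1:-C, 2:-B, 3:+B, 4:-*, 5:+C, 6:-C, 7:-B, 8:-C, 9:-C, 10:+C
Rule 1 (one point beyond the 3σ limits) is satisfied at point 4.

rule 1 at point 4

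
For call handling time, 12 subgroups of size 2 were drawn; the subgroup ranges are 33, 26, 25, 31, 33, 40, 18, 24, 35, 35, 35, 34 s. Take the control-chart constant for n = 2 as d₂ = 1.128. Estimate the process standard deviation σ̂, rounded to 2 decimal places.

27.26

R̄ = (33 + 26 + 25 + 31 + 33 + 40 + 18 + 24 + 35 + 35 + 35 + 34) / 12 = 30.7500
σ̂ = R̄ / d₂ = 30.7500 / 1.128 = 27.2606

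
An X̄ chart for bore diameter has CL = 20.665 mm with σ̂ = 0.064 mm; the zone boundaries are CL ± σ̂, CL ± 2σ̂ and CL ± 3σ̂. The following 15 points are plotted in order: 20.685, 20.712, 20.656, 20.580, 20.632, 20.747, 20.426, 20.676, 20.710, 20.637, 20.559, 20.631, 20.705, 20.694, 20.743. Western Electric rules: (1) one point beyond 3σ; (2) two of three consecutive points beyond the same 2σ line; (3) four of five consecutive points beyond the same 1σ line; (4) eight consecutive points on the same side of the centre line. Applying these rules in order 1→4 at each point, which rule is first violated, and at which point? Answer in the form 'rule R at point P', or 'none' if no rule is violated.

rule 1 at point 7

Zone of each point (C = within 1σ̂, B = 1σ̂–2σ̂, A = 2σ̂–3σ̂, * = beyond 3σ̂; sign = side of CL): 1:+C, 2:+C, 3:-C, 4:-B, 5:-C, 6:+B, 7:-*, 8:+C, 9:+C, 10:-C, 11:-B, 12:-C, 13:+C, 14:+C, 15:+B
Rule 1 (one point beyond the 3σ limits) is satisfied at point 7.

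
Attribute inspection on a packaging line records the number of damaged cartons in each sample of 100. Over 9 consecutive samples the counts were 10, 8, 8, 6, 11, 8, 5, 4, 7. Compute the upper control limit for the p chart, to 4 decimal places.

0.1532

p̄ = Σdᵢ / (k·n) = 67 / (9 × 100) = 0.07444
UCL = p̄ + 3·√(p̄(1−p̄)/n) = 0.07444 + 3 × √(0.07444×0.92556/100) = 0.07444 + 3 × 0.02625 = 0.15319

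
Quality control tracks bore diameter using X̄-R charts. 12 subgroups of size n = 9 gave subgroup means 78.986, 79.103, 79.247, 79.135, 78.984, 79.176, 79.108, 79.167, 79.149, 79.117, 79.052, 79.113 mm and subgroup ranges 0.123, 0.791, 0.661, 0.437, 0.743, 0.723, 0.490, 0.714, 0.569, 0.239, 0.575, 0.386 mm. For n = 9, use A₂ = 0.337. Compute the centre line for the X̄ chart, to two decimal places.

79.11

X̄̄ = (78.986 + 79.103 + 79.247 + 79.135 + 78.984 + 79.176 + 79.108 + 79.167 + 79.149 + 79.117 + 79.052 + 79.113) / 12 = 949.3370 / 12 = 79.1114
CL = X̄̄ = 79.1114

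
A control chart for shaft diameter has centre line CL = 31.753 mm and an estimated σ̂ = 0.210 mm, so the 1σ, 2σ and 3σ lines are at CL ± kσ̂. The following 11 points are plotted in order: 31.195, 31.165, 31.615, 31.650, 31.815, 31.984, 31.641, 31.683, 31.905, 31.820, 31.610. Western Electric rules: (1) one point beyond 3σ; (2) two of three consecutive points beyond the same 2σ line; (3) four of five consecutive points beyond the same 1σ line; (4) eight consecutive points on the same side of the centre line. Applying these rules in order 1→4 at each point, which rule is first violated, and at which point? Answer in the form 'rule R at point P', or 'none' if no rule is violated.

rule 2 at point 2

Zone of each point (C = within 1σ̂, B = 1σ̂–2σ̂, A = 2σ̂–3σ̂, * = beyond 3σ̂; sign = side of CL): 1:-A, 2:-A, 3:-C, 4:-C, 5:+C, 6:+B, 7:-C, 8:-C, 9:+C, 10:+C, 11:-C
Rule 2 (two of three consecutive points beyond the same 2σ limit) is satisfied at point 2.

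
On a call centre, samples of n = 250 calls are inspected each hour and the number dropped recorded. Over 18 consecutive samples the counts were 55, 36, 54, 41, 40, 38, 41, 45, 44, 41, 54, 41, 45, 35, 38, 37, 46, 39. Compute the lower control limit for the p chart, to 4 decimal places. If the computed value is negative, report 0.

0.0997

p̄ = Σdᵢ / (k·n) = 770 / (18 × 250) = 0.17111
LCL = p̄ − 3·√(p̄(1−p̄)/n) = 0.17111 − 3 × 0.02382 = 0.09966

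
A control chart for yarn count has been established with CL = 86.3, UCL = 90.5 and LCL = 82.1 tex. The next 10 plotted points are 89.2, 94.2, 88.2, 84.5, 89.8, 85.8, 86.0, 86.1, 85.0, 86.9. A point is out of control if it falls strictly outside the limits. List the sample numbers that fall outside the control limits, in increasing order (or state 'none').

2

Compare each point to [82.1, 90.5]: sample 2 = 94.2 > UCL.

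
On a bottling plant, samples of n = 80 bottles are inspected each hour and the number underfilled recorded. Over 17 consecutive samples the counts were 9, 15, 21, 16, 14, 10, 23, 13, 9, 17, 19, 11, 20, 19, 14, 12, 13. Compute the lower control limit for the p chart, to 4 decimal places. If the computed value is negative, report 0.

0.0566

p̄ = Σdᵢ / (k·n) = 255 / (17 × 80) = 0.18750
LCL = p̄ − 3·√(p̄(1−p̄)/n) = 0.18750 − 3 × 0.04364 = 0.05659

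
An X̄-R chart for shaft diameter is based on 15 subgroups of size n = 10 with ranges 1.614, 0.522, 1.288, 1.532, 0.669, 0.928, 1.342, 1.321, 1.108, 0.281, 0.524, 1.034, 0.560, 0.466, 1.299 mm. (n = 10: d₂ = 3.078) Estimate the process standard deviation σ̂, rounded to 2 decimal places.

0.31

R̄ = (1.614 + 0.522 + 1.288 + 1.532 + 0.669 + 0.928 + 1.342 + 1.321 + 1.108 + 0.281 + 0.524 + 1.034 + 0.560 + 0.466 + 1.299) / 15 = 0.9659
σ̂ = R̄ / d₂ = 0.9659 / 3.078 = 0.3138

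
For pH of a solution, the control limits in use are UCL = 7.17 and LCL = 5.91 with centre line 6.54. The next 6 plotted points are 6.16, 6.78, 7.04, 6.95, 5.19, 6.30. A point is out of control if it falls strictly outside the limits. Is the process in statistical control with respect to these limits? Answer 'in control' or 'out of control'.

Compare each point to [5.91, 7.17]: sample 5 = 5.19 < LCL.

out of control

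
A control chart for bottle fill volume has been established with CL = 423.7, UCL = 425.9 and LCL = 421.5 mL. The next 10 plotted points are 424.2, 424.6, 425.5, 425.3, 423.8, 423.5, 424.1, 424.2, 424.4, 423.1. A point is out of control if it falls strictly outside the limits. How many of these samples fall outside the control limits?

0

All 10 points lie within [421.5, 425.9].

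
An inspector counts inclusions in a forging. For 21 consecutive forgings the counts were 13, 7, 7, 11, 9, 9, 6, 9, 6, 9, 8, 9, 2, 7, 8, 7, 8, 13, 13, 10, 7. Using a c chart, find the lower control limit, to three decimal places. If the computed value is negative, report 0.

c̄ = (13 + 7 + 7 + 11 + 9 + 9 + 6 + 9 + 6 + 9 + 8 + 9 + 2 + 7 + 8 + 7 + 8 + 13 + 13 + 10 + 7) / 21 = 178 / 21 = 8.4762
LCL = c̄ − 3√c̄ = 8.4762 − 3 × 2.9114 = -0.2580 → 0 (cannot be negative)

0.000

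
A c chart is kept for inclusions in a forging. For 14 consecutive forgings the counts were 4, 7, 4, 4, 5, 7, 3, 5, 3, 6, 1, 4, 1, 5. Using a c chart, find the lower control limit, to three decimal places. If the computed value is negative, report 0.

0.000

c̄ = (4 + 7 + 4 + 4 + 5 + 7 + 3 + 5 + 3 + 6 + 1 + 4 + 1 + 5) / 14 = 59 / 14 = 4.2143
LCL = c̄ − 3√c̄ = 4.2143 − 3 × 2.0529 = -1.9443 → 0 (cannot be negative)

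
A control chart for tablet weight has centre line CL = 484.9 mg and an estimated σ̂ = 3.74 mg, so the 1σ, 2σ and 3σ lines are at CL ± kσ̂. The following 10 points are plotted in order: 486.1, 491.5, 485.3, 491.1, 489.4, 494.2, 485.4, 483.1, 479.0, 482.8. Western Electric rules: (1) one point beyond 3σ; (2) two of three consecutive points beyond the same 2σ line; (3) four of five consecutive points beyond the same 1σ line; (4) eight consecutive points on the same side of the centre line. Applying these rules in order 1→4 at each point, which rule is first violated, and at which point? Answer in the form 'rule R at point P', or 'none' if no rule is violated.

rule 3 at point 6

Zone of each point (C = within 1σ̂, B = 1σ̂–2σ̂, A = 2σ̂–3σ̂, * = beyond 3σ̂; sign = side of CL): 1:+C, 2:+B, 3:+C, 4:+B, 5:+B, 6:+A, 7:+C, 8:-C, 9:-B, 10:-C
Rule 3 (four of five consecutive points beyond the same 1σ limit) is satisfied at point 6.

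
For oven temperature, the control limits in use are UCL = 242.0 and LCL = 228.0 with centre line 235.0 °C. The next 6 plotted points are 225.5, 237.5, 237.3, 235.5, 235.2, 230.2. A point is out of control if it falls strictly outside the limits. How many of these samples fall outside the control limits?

1

Compare each point to [228.0, 242.0]: sample 1 = 225.5 < LCL.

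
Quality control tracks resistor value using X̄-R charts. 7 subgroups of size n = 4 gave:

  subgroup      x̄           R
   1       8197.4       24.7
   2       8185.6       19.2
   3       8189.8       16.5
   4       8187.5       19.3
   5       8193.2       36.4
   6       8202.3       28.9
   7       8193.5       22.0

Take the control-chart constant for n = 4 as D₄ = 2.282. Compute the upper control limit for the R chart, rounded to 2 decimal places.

R̄ = (24.7 + 19.2 + 16.5 + 19.3 + 36.4 + 28.9 + 22.0) / 7 = 167.0000 / 7 = 23.8571
UCL_R = D₄·R̄ = 2.282 × 23.8571 = 54.4420

54.44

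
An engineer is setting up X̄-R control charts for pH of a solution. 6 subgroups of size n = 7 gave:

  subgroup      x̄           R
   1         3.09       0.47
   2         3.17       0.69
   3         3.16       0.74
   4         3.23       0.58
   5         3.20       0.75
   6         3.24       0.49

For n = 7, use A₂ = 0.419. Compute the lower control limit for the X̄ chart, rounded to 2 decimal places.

X̄̄ = (3.09 + 3.17 + 3.16 + 3.23 + 3.20 + 3.24) / 6 = 19.0900 / 6 = 3.1817
R̄ = (0.47 + 0.69 + 0.74 + 0.58 + 0.75 + 0.49) / 6 = 3.7200 / 6 = 0.6200
LCL = X̄̄ − A₂·R̄ = 3.1817 − 0.419 × 0.6200 = 2.9219

2.92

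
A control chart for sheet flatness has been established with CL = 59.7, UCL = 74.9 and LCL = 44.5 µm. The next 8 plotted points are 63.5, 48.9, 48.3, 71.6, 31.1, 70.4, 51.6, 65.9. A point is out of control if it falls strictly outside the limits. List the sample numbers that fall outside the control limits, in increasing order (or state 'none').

5

Compare each point to [44.5, 74.9]: sample 5 = 31.1 < LCL.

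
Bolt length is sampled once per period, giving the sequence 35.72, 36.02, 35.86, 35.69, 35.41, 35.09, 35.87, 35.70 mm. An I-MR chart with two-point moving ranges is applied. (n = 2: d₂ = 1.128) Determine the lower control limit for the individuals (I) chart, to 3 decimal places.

34.842

X̄ = (35.72 + 36.02 + 35.86 + 35.69 + 35.41 + 35.09 + 35.87 + 35.70) / 8 = 35.6700
Moving ranges: 0.30, 0.16, 0.17, 0.28, 0.32, 0.78, 0.17; M̄R̄ = 2.1800 / 7 = 0.3114
LCL = X̄ − 3·M̄R̄/d₂ = 35.6700 − 3 × 0.3114 / 1.128 = 34.8417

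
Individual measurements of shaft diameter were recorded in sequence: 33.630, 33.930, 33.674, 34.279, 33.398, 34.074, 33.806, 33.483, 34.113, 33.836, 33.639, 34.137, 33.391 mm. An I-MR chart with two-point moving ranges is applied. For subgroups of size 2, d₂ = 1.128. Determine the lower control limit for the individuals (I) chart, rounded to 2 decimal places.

32.55

X̄ = (33.630 + 33.930 + 33.674 + 34.279 + 33.398 + 34.074 + 33.806 + 33.483 + 34.113 + 33.836 + 33.639 + 34.137 + 33.391) / 13 = 33.7992
Moving ranges: 0.300, 0.256, 0.605, 0.881, 0.676, 0.268, 0.323, 0.630, 0.277, 0.197, 0.498, 0.746; M̄R̄ = 5.6570 / 12 = 0.4714
LCL = X̄ − 3·M̄R̄/d₂ = 33.7992 − 3 × 0.4714 / 1.128 = 32.5455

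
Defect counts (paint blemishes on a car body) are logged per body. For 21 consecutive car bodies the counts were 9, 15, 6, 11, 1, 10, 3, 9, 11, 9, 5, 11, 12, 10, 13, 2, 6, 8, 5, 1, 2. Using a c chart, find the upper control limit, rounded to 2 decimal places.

15.83

c̄ = (9 + 15 + 6 + 11 + 1 + 10 + 3 + 9 + 11 + 9 + 5 + 11 + 12 + 10 + 13 + 2 + 6 + 8 + 5 + 1 + 2) / 21 = 159 / 21 = 7.5714
UCL = c̄ + 3√c̄ = 7.5714 + 3 × √7.5714 = 7.5714 + 3 × 2.7516 = 15.8263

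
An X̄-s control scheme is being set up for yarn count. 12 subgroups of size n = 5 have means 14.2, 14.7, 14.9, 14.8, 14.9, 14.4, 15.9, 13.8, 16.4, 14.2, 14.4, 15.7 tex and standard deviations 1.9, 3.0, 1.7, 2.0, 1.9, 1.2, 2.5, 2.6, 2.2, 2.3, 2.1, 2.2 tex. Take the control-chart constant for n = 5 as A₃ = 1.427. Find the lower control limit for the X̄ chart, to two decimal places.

X̄̄ = (14.2 + 14.7 + 14.9 + 14.8 + 14.9 + 14.4 + 15.9 + 13.8 + 16.4 + 14.2 + 14.4 + 15.7) / 12 = 14.8583
s̄ = (1.9 + 3.0 + 1.7 + 2.0 + 1.9 + 1.2 + 2.5 + 2.6 + 2.2 + 2.3 + 2.1 + 2.2) / 12 = 2.1333
LCL = X̄̄ − A₃·s̄ = 14.8583 − 1.427 × 2.1333 = 11.8141

11.81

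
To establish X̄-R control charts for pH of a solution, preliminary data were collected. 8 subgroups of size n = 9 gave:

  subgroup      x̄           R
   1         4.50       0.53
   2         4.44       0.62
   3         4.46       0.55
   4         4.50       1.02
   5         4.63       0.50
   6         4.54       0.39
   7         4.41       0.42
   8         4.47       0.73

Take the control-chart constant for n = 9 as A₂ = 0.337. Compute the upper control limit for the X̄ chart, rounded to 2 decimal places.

X̄̄ = (4.50 + 4.44 + 4.46 + 4.50 + 4.63 + 4.54 + 4.41 + 4.47) / 8 = 35.9500 / 8 = 4.4938
R̄ = (0.53 + 0.62 + 0.55 + 1.02 + 0.50 + 0.39 + 0.42 + 0.73) / 8 = 4.7600 / 8 = 0.5950
UCL = X̄̄ + A₂·R̄ = 4.4938 + 0.337 × 0.5950 = 4.6943

4.69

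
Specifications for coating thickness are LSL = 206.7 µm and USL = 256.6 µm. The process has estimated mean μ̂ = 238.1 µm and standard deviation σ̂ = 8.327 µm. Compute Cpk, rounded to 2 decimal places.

0.74

Cpu = (USL − μ̂) / (3σ̂) = (256.6 − 238.1) / (3 × 8.327) = 0.7406; Cpl = (μ̂ − LSL) / (3σ̂) = (238.1 − 206.7) / (3 × 8.327) = 1.2570; Cpk = min(Cpu, Cpl) = 0.7406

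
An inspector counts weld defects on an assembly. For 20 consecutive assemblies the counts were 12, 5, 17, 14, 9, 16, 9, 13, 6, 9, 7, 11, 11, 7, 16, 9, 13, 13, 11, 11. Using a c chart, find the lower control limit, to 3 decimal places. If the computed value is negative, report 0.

1.023

c̄ = (12 + 5 + 17 + 14 + 9 + 16 + 9 + 13 + 6 + 9 + 7 + 11 + 11 + 7 + 16 + 9 + 13 + 13 + 11 + 11) / 20 = 219 / 20 = 10.9500
LCL = c̄ − 3√c̄ = 10.9500 − 3 × 3.3091 = 1.0228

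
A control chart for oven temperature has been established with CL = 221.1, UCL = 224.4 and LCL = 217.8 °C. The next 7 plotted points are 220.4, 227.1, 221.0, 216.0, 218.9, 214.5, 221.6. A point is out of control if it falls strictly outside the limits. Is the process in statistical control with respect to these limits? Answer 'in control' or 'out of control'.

Compare each point to [217.8, 224.4]: sample 2 = 227.1 > UCL; sample 4 = 216.0 < LCL; sample 6 = 214.5 < LCL.

out of control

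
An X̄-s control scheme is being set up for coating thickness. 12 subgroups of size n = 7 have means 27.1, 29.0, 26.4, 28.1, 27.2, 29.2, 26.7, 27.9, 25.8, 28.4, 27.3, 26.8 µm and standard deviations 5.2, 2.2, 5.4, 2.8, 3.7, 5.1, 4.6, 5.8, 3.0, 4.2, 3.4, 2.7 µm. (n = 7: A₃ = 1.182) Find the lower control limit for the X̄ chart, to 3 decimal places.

22.754

X̄̄ = (27.1 + 29.0 + 26.4 + 28.1 + 27.2 + 29.2 + 26.7 + 27.9 + 25.8 + 28.4 + 27.3 + 26.8) / 12 = 27.4917
s̄ = (5.2 + 2.2 + 5.4 + 2.8 + 3.7 + 5.1 + 4.6 + 5.8 + 3.0 + 4.2 + 3.4 + 2.7) / 12 = 4.0083
LCL = X̄̄ − A₃·s̄ = 27.4917 − 1.182 × 4.0083 = 22.7538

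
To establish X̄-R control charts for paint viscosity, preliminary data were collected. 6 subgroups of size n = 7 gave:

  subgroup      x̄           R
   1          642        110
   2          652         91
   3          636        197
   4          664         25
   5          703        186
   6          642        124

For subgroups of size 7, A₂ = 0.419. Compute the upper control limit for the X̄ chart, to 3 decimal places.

707.688

X̄̄ = (642 + 652 + 636 + 664 + 703 + 642) / 6 = 3939.0000 / 6 = 656.5000
R̄ = (110 + 91 + 197 + 25 + 186 + 124) / 6 = 733.0000 / 6 = 122.1667
UCL = X̄̄ + A₂·R̄ = 656.5000 + 0.419 × 122.1667 = 707.6878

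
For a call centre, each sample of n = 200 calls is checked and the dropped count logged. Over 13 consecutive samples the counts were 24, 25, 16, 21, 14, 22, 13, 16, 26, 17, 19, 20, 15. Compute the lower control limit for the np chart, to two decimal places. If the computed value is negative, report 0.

6.61

p̄ = Σdᵢ / (k·n) = 248 / (13 × 200) = 0.09538
LCL = np̄ − 3·√(np̄(1−p̄)) = 19.0769 − 3 × 4.1542 = 6.6144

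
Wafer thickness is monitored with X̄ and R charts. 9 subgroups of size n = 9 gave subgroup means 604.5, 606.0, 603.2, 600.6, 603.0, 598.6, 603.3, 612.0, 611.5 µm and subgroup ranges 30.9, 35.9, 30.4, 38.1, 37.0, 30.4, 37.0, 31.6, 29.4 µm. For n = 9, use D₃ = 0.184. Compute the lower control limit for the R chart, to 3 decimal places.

R̄ = (30.9 + 35.9 + 30.4 + 38.1 + 37.0 + 30.4 + 37.0 + 31.6 + 29.4) / 9 = 300.7000 / 9 = 33.4111
LCL_R = D₃·R̄ = 0.184 × 33.4111 = 6.1476

6.148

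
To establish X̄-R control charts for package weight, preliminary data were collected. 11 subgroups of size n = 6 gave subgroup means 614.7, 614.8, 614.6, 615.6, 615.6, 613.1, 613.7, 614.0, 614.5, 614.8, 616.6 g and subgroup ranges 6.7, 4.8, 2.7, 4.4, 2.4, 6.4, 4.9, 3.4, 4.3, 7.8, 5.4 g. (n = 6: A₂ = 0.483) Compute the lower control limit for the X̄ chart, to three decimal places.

612.391

X̄̄ = (614.7 + 614.8 + 614.6 + 615.6 + 615.6 + 613.1 + 613.7 + 614.0 + 614.5 + 614.8 + 616.6) / 11 = 6762.0000 / 11 = 614.7273
R̄ = (6.7 + 4.8 + 2.7 + 4.4 + 2.4 + 6.4 + 4.9 + 3.4 + 4.3 + 7.8 + 5.4) / 11 = 53.2000 / 11 = 4.8364
LCL = X̄̄ − A₂·R̄ = 614.7273 − 0.483 × 4.8364 = 612.3913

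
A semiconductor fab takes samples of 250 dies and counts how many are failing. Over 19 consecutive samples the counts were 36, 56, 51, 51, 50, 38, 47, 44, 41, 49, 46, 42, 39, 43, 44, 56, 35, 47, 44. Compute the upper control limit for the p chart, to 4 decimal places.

p̄ = Σdᵢ / (k·n) = 859 / (19 × 250) = 0.18084
UCL = p̄ + 3·√(p̄(1−p̄)/n) = 0.18084 + 3 × √(0.18084×0.81916/250) = 0.18084 + 3 × 0.02434 = 0.25387

0.2539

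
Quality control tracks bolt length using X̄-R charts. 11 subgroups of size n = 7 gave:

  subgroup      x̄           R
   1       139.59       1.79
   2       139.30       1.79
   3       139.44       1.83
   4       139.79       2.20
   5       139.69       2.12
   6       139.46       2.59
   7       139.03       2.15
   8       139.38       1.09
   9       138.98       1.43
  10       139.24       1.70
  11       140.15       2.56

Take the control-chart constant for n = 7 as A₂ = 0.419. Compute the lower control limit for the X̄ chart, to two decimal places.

X̄̄ = (139.59 + 139.30 + 139.44 + 139.79 + 139.69 + 139.46 + 139.03 + 139.38 + 138.98 + 139.24 + 140.15) / 11 = 1534.0500 / 11 = 139.4591
R̄ = (1.79 + 1.79 + 1.83 + 2.20 + 2.12 + 2.59 + 2.15 + 1.09 + 1.43 + 1.70 + 2.56) / 11 = 21.2500 / 11 = 1.9318
LCL = X̄̄ − A₂·R̄ = 139.4591 − 0.419 × 1.9318 = 138.6497

138.65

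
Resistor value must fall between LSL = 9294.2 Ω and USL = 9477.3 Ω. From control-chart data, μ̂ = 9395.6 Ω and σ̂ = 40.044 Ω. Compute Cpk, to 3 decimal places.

0.680

Cpu = (USL − μ̂) / (3σ̂) = (9477.3 − 9395.6) / (3 × 40.044) = 0.6801; Cpl = (μ̂ − LSL) / (3σ̂) = (9395.6 − 9294.2) / (3 × 40.044) = 0.8441; Cpk = min(Cpu, Cpl) = 0.6801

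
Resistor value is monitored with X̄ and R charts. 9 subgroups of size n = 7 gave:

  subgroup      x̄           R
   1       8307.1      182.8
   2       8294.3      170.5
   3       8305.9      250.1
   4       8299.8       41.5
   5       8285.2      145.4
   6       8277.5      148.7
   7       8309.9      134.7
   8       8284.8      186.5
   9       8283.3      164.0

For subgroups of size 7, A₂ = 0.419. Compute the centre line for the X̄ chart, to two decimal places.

8294.20

X̄̄ = (8307.1 + 8294.3 + 8305.9 + 8299.8 + 8285.2 + 8277.5 + 8309.9 + 8284.8 + 8283.3) / 9 = 74647.8000 / 9 = 8294.2000
CL = X̄̄ = 8294.2000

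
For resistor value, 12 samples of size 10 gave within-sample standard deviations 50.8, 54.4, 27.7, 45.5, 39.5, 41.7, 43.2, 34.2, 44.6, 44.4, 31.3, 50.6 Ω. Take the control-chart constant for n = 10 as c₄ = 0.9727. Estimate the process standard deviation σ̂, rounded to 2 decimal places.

43.51

s̄ = (50.8 + 54.4 + 27.7 + 45.5 + 39.5 + 41.7 + 43.2 + 34.2 + 44.6 + 44.4 + 31.3 + 50.6) / 12 = 42.3250
σ̂ = s̄ / c₄ = 42.3250 / 0.9727 = 43.5129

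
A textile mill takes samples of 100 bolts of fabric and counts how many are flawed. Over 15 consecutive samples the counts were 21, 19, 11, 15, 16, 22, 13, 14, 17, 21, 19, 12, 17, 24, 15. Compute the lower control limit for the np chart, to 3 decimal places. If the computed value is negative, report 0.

5.780

p̄ = Σdᵢ / (k·n) = 256 / (15 × 100) = 0.17067
LCL = np̄ − 3·√(np̄(1−p̄)) = 17.0667 − 3 × 3.7622 = 5.7801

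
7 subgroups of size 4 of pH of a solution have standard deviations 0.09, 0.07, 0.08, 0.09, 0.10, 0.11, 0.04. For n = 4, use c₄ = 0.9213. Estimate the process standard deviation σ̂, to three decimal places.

0.090

s̄ = (0.09 + 0.07 + 0.08 + 0.09 + 0.10 + 0.11 + 0.04) / 7 = 0.0829
σ̂ = s̄ / c₄ = 0.0829 / 0.9213 = 0.0899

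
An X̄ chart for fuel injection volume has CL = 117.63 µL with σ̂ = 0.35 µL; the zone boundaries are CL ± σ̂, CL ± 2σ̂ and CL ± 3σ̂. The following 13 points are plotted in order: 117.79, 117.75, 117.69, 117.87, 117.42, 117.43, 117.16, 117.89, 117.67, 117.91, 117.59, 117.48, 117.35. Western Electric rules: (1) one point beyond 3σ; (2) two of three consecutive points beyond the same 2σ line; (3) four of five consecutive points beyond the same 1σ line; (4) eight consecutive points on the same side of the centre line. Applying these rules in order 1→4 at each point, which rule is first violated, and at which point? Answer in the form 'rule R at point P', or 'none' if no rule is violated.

Zone of each point (C = within 1σ̂, B = 1σ̂–2σ̂, A = 2σ̂–3σ̂, * = beyond 3σ̂; sign = side of CL): 1:+C, 2:+C, 3:+C, 4:+C, 5:-C, 6:-C, 7:-B, 8:+C, 9:+C, 10:+C, 11:-C, 12:-C, 13:-C
No rule fires across all 13 points.

none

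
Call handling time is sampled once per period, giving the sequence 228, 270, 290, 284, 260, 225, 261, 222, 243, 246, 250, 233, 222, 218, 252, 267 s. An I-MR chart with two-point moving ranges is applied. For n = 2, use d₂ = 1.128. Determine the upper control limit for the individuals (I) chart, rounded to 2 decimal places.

303.33

X̄ = (228 + 270 + 290 + 284 + 260 + 225 + 261 + 222 + 243 + 246 + 250 + 233 + 222 + 218 + 252 + 267) / 16 = 248.1875
Moving ranges: 42, 20, 6, 24, 35, 36, 39, 21, 3, 4, 17, 11, 4, 34, 15; M̄R̄ = 311.0000 / 15 = 20.7333
UCL = X̄ + 3·M̄R̄/d₂ = 248.1875 + 3 × 20.7333 / 1.128 = 303.3293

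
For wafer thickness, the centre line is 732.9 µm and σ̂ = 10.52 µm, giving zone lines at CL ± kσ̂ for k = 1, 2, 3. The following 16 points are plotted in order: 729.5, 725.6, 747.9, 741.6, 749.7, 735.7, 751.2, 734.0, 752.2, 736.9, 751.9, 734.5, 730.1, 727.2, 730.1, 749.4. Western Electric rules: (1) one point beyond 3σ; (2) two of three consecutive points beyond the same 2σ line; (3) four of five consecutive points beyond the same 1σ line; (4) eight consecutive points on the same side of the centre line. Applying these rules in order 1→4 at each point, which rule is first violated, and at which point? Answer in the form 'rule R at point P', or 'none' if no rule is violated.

rule 4 at point 10

Zone of each point (C = within 1σ̂, B = 1σ̂–2σ̂, A = 2σ̂–3σ̂, * = beyond 3σ̂; sign = side of CL): 1:-C, 2:-C, 3:+B, 4:+C, 5:+B, 6:+C, 7:+B, 8:+C, 9:+B, 10:+C, 11:+B, 12:+C, 13:-C, 14:-C, 15:-C, 16:+B
Rule 4 (eight consecutive points on the same side of the centre line) is satisfied at point 10.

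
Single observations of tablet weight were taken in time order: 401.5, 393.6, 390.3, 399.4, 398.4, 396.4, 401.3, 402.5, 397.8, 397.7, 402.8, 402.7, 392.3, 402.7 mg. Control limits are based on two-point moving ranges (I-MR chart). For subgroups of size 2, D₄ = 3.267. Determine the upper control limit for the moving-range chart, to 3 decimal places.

15.129

Moving ranges: 7.9, 3.3, 9.1, 1.0, 2.0, 4.9, 1.2, 4.7, 0.1, 5.1, 0.1, 10.4, 10.4; M̄R̄ = 60.2000 / 13 = 4.6308
UCL_MR = D₄·M̄R̄ = 3.267 × 4.6308 = 15.1287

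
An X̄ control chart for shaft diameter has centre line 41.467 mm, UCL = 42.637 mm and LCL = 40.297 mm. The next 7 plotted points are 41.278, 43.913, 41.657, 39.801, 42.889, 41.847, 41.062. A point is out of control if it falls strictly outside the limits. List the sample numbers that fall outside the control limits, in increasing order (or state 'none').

2, 4, 5

Compare each point to [40.297, 42.637]: sample 2 = 43.913 > UCL; sample 4 = 39.801 < LCL; sample 5 = 42.889 > UCL.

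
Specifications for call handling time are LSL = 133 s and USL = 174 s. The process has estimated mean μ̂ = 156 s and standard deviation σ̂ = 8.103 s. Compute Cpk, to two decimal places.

0.74

Cpu = (USL − μ̂) / (3σ̂) = (174 − 156) / (3 × 8.103) = 0.7405; Cpl = (μ̂ − LSL) / (3σ̂) = (156 − 133) / (3 × 8.103) = 0.9462; Cpk = min(Cpu, Cpl) = 0.7405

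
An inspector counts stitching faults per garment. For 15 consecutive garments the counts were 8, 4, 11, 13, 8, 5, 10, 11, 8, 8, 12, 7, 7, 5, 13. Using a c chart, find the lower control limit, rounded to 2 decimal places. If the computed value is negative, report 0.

c̄ = (8 + 4 + 11 + 13 + 8 + 5 + 10 + 11 + 8 + 8 + 12 + 7 + 7 + 5 + 13) / 15 = 130 / 15 = 8.6667
LCL = c̄ − 3√c̄ = 8.6667 − 3 × 2.9439 = -0.1651 → 0 (cannot be negative)

0.00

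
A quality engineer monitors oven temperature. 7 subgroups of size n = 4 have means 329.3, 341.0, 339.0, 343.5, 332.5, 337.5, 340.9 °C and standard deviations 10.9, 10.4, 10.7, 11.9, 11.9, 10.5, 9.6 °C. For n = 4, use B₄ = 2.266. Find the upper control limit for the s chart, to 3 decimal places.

s̄ = (10.9 + 10.4 + 10.7 + 11.9 + 11.9 + 10.5 + 9.6) / 7 = 10.8429
UCL_s = B₄·s̄ = 2.266 × 10.8429 = 24.5699

24.570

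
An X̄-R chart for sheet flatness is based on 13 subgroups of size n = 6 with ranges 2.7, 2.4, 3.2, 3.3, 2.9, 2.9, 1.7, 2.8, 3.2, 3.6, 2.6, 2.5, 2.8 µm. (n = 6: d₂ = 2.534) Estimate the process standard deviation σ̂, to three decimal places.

R̄ = (2.7 + 2.4 + 3.2 + 3.3 + 2.9 + 2.9 + 1.7 + 2.8 + 3.2 + 3.6 + 2.6 + 2.5 + 2.8) / 13 = 2.8154
σ̂ = R̄ / d₂ = 2.8154 / 2.534 = 1.1110

1.111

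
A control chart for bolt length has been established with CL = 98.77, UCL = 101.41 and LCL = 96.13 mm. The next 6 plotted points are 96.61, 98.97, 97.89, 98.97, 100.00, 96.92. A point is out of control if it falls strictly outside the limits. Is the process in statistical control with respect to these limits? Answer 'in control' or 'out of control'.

All 6 points lie within [96.13, 101.41].

in control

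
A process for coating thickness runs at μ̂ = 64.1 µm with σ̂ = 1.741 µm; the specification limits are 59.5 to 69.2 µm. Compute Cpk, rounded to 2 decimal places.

Cpu = (USL − μ̂) / (3σ̂) = (69.2 − 64.1) / (3 × 1.741) = 0.9765; Cpl = (μ̂ − LSL) / (3σ̂) = (64.1 − 59.5) / (3 × 1.741) = 0.8807; Cpk = min(Cpu, Cpl) = 0.8807

0.88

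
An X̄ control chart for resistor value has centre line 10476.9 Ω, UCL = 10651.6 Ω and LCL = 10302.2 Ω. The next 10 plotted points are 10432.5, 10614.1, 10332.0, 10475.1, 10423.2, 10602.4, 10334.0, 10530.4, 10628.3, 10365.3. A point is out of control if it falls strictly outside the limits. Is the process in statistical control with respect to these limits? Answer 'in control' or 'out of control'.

in control

All 10 points lie within [10302.2, 10651.6].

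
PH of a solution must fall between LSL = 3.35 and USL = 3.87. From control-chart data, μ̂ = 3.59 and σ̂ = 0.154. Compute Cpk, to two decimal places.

Cpu = (USL − μ̂) / (3σ̂) = (3.87 − 3.59) / (3 × 0.154) = 0.6061; Cpl = (μ̂ − LSL) / (3σ̂) = (3.59 − 3.35) / (3 × 0.154) = 0.5195; Cpk = min(Cpu, Cpl) = 0.5195

0.52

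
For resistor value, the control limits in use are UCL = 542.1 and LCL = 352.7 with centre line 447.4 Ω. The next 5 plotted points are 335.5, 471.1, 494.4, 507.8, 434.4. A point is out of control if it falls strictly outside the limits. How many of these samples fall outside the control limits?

1

Compare each point to [352.7, 542.1]: sample 1 = 335.5 < LCL.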